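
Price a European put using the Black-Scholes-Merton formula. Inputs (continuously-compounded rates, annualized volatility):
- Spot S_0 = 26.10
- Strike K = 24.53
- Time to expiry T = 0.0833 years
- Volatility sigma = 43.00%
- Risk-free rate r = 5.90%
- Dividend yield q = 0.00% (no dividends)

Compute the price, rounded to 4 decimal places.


Answer: Price = 0.5817

Derivation:
d1 = (ln(S/K) + (r - q + 0.5*sigma^2) * T) / (sigma * sqrt(T)) = 0.60153864
d2 = d1 - sigma * sqrt(T) = 0.47743316
exp(-rT) = 0.99509736; exp(-qT) = 1.00000000
P = K * exp(-rT) * N(-d2) - S_0 * exp(-qT) * N(-d1)
N(-d1) = 0.27374064; N(-d2) = 0.31652685
P = 24.5300 * 0.99509736 * 0.31652685 - 26.1000 * 1.00000000 * 0.27374064 = 0.5817


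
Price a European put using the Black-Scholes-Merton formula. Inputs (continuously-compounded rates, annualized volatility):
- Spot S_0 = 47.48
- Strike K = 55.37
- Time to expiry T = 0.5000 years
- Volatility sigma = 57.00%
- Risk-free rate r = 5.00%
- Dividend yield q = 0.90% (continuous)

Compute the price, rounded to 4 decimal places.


d1 = (ln(S/K) + (r - q + 0.5*sigma^2) * T) / (sigma * sqrt(T)) = -0.12902679
d2 = d1 - sigma * sqrt(T) = -0.53207766
exp(-rT) = 0.97530991; exp(-qT) = 0.99551011
P = K * exp(-rT) * N(-d2) - S_0 * exp(-qT) * N(-d1)
N(-d1) = 0.55133178; N(-d2) = 0.70266390
P = 55.3700 * 0.97530991 * 0.70266390 - 47.4800 * 0.99551011 * 0.55133178 = 11.8862

Answer: Price = 11.8862


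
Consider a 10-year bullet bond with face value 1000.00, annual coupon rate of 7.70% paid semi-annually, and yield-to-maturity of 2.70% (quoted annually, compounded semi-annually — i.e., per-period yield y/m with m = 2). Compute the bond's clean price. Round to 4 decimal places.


Coupon per period c = face * coupon_rate / m = 38.500000
Periods per year m = 2; per-period yield y/m = 0.013500
Number of cashflows N = 20
Cashflows (t years, CF_t, discount factor 1/(1+y/m)^(m*t), PV):
  t = 0.5000: CF_t = 38.500000, DF = 0.986680, PV = 37.987173
  t = 1.0000: CF_t = 38.500000, DF = 0.973537, PV = 37.481177
  t = 1.5000: CF_t = 38.500000, DF = 0.960569, PV = 36.981921
  t = 2.0000: CF_t = 38.500000, DF = 0.947774, PV = 36.489316
  t = 2.5000: CF_t = 38.500000, DF = 0.935150, PV = 36.003271
  t = 3.0000: CF_t = 38.500000, DF = 0.922694, PV = 35.523701
  t = 3.5000: CF_t = 38.500000, DF = 0.910403, PV = 35.050519
  t = 4.0000: CF_t = 38.500000, DF = 0.898276, PV = 34.583640
  t = 4.5000: CF_t = 38.500000, DF = 0.886311, PV = 34.122980
  t = 5.0000: CF_t = 38.500000, DF = 0.874505, PV = 33.668456
  t = 5.5000: CF_t = 38.500000, DF = 0.862857, PV = 33.219986
  t = 6.0000: CF_t = 38.500000, DF = 0.851363, PV = 32.777490
  t = 6.5000: CF_t = 38.500000, DF = 0.840023, PV = 32.340888
  t = 7.0000: CF_t = 38.500000, DF = 0.828834, PV = 31.910102
  t = 7.5000: CF_t = 38.500000, DF = 0.817794, PV = 31.485053
  t = 8.0000: CF_t = 38.500000, DF = 0.806900, PV = 31.065667
  t = 8.5000: CF_t = 38.500000, DF = 0.796152, PV = 30.651867
  t = 9.0000: CF_t = 38.500000, DF = 0.785547, PV = 30.243578
  t = 9.5000: CF_t = 38.500000, DF = 0.775084, PV = 29.840729
  t = 10.0000: CF_t = 1038.500000, DF = 0.764760, PV = 794.202848
Price P = sum_t PV_t = 1435.630364

Answer: Price = 1435.6304


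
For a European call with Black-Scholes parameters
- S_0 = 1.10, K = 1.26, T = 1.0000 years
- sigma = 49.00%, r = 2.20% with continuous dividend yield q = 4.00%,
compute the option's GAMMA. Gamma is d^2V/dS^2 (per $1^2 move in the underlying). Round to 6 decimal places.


Answer: Gamma = 0.709446

Derivation:
d1 = -0.0688806962; d2 = -0.5588806962
phi(d1) = 0.3979970012; exp(-qT) = 0.9607894392; exp(-rT) = 0.9782402351
Gamma = exp(-qT) * phi(d1) / (S * sigma * sqrt(T)) = 0.9607894392 * 0.3979970012 / (1.1000 * 0.4900 * 1.0000000000) = 0.709446


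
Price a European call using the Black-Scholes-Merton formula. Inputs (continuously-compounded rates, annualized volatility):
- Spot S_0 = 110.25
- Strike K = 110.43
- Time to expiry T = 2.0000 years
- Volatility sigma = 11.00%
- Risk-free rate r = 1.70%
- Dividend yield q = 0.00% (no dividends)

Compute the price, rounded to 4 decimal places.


d1 = (ln(S/K) + (r - q + 0.5*sigma^2) * T) / (sigma * sqrt(T)) = 0.28585549
d2 = d1 - sigma * sqrt(T) = 0.13029200
exp(-rT) = 0.96657150; exp(-qT) = 1.00000000
C = S_0 * exp(-qT) * N(d1) - K * exp(-rT) * N(d2)
N(d1) = 0.61250560; N(d2) = 0.55183229
C = 110.2500 * 1.00000000 * 0.61250560 - 110.4300 * 0.96657150 * 0.55183229 = 8.6270

Answer: Price = 8.6270


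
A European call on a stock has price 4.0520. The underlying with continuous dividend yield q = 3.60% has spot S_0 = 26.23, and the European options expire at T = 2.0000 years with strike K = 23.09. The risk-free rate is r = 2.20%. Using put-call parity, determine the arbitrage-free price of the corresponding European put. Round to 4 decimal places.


Put-call parity: C - P = S_0 * exp(-qT) - K * exp(-rT).
S_0 * exp(-qT) = 26.2300 * 0.93053090 = 24.40782540
K * exp(-rT) = 23.0900 * 0.95695396 = 22.09606688
P = C - S*exp(-qT) + K*exp(-rT)
P = 4.0520 - 24.40782540 + 22.09606688 = 1.7402

Answer: Put price = 1.7402


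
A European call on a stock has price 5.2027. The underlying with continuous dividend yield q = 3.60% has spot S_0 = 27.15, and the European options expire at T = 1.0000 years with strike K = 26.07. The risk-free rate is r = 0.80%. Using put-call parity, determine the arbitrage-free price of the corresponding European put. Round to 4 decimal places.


Answer: Put price = 4.8750

Derivation:
Put-call parity: C - P = S_0 * exp(-qT) - K * exp(-rT).
S_0 * exp(-qT) = 27.1500 * 0.96464029 = 26.18998397
K * exp(-rT) = 26.0700 * 0.99203191 = 25.86227202
P = C - S*exp(-qT) + K*exp(-rT)
P = 5.2027 - 26.18998397 + 25.86227202 = 4.8750


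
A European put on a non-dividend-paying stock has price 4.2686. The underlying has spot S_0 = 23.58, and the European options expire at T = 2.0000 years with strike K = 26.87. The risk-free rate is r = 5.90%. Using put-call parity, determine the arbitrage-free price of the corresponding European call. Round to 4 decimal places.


Answer: Call price = 3.9693

Derivation:
Put-call parity: C - P = S_0 * exp(-qT) - K * exp(-rT).
S_0 * exp(-qT) = 23.5800 * 1.00000000 = 23.58000000
K * exp(-rT) = 26.8700 * 0.88869605 = 23.87926293
C = P + S*exp(-qT) - K*exp(-rT)
C = 4.2686 + 23.58000000 - 23.87926293 = 3.9693


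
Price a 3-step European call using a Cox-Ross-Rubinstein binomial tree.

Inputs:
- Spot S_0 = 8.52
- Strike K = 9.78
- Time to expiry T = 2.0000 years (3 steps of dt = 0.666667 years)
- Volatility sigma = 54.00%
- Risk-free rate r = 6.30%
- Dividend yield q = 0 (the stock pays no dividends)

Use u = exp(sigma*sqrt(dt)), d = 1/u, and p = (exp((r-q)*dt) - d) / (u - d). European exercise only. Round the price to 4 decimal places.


Answer: Price = V(0,0) = 2.6404

Derivation:
dt = T/N = 0.666667
u = exp(sigma*sqrt(dt)) = 1.554118; d = 1/u = 0.643452
p = (exp((r-q)*dt) - d) / (u - d) = 0.438627
Discount per step: exp(-r*dt) = 0.958870
Stock lattice S(k, i) with i counting down-moves:
  k=0: S(0,0) = 8.5200
  k=1: S(1,0) = 13.2411; S(1,1) = 5.4822
  k=2: S(2,0) = 20.5782; S(2,1) = 8.5200; S(2,2) = 3.5275
  k=3: S(3,0) = 31.9810; S(3,1) = 13.2411; S(3,2) = 5.4822; S(3,3) = 2.2698
Terminal payoffs V(N, i) = max(S_T - K, 0):
  V(3,0) = 22.200962; V(3,1) = 3.461085; V(3,2) = 0.000000; V(3,3) = 0.000000
Backward induction: V(k, i) = exp(-r*dt) * [p * V(k+1, i) + (1-p) * V(k+1, i+1)].
  V(2,0) = exp(-r*dt) * [p*22.200962 + (1-p)*3.461085] = 11.200461
  V(2,1) = exp(-r*dt) * [p*3.461085 + (1-p)*0.000000] = 1.455684
  V(2,2) = exp(-r*dt) * [p*0.000000 + (1-p)*0.000000] = 0.000000
  V(1,0) = exp(-r*dt) * [p*11.200461 + (1-p)*1.455684] = 5.494329
  V(1,1) = exp(-r*dt) * [p*1.455684 + (1-p)*0.000000] = 0.612241
  V(0,0) = exp(-r*dt) * [p*5.494329 + (1-p)*0.612241] = 2.640398


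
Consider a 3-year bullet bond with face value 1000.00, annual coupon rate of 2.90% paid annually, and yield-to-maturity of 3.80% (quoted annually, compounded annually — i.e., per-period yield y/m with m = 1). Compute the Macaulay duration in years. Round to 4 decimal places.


Answer: Macaulay duration = 2.9151 years

Derivation:
Coupon per period c = face * coupon_rate / m = 29.000000
Periods per year m = 1; per-period yield y/m = 0.038000
Number of cashflows N = 3
Cashflows (t years, CF_t, discount factor 1/(1+y/m)^(m*t), PV):
  t = 1.0000: CF_t = 29.000000, DF = 0.963391, PV = 27.938343
  t = 2.0000: CF_t = 29.000000, DF = 0.928122, PV = 26.915552
  t = 3.0000: CF_t = 1029.000000, DF = 0.894145, PV = 920.075178
Price P = sum_t PV_t = 974.929073
Macaulay numerator sum_t t * PV_t:
  t * PV_t at t = 1.0000: 27.938343
  t * PV_t at t = 2.0000: 53.831104
  t * PV_t at t = 3.0000: 2760.225533
Macaulay duration D = (sum_t t * PV_t) / P = 2841.994980 / 974.929073 = 2.915079


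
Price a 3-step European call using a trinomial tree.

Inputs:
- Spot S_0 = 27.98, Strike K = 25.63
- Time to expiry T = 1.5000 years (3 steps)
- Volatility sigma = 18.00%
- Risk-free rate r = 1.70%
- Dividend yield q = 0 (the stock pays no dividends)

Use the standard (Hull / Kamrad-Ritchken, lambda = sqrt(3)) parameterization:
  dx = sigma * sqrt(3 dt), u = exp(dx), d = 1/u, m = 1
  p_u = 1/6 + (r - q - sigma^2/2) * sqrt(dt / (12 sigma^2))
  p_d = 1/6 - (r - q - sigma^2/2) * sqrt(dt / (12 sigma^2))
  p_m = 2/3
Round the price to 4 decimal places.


dt = T/N = 0.500000; dx = sigma*sqrt(3*dt) = 0.220454
u = exp(dx) = 1.246643; d = 1/u = 0.802154
p_u = 0.167574, p_m = 0.666667, p_d = 0.165759
Discount per step: exp(-r*dt) = 0.991536
Stock lattice S(k, j) with j the centered position index:
  k=0: S(0,+0) = 27.9800
  k=1: S(1,-1) = 22.4443; S(1,+0) = 27.9800; S(1,+1) = 34.8811
  k=2: S(2,-2) = 18.0038; S(2,-1) = 22.4443; S(2,+0) = 27.9800; S(2,+1) = 34.8811; S(2,+2) = 43.4842
  k=3: S(3,-3) = 14.4418; S(3,-2) = 18.0038; S(3,-1) = 22.4443; S(3,+0) = 27.9800; S(3,+1) = 34.8811; S(3,+2) = 43.4842; S(3,+3) = 54.2093
Terminal payoffs V(N, j) = max(S_T - K, 0):
  V(3,-3) = 0.000000; V(3,-2) = 0.000000; V(3,-1) = 0.000000; V(3,+0) = 2.350000; V(3,+1) = 9.251062; V(3,+2) = 17.854220; V(3,+3) = 28.579285
Backward induction: V(k, j) = exp(-r*dt) * [p_u * V(k+1, j+1) + p_m * V(k+1, j) + p_d * V(k+1, j-1)]
  V(2,-2) = exp(-r*dt) * [p_u*0.000000 + p_m*0.000000 + p_d*0.000000] = 0.000000
  V(2,-1) = exp(-r*dt) * [p_u*2.350000 + p_m*0.000000 + p_d*0.000000] = 0.390466
  V(2,+0) = exp(-r*dt) * [p_u*9.251062 + p_m*2.350000 + p_d*0.000000] = 3.090522
  V(2,+1) = exp(-r*dt) * [p_u*17.854220 + p_m*9.251062 + p_d*2.350000] = 9.467990
  V(2,+2) = exp(-r*dt) * [p_u*28.579285 + p_m*17.854220 + p_d*9.251062] = 18.071147
  V(1,-1) = exp(-r*dt) * [p_u*3.090522 + p_m*0.390466 + p_d*0.000000] = 0.771614
  V(1,+0) = exp(-r*dt) * [p_u*9.467990 + p_m*3.090522 + p_d*0.390466] = 3.680244
  V(1,+1) = exp(-r*dt) * [p_u*18.071147 + p_m*9.467990 + p_d*3.090522] = 9.769137
  V(0,+0) = exp(-r*dt) * [p_u*9.769137 + p_m*3.680244 + p_d*0.771614] = 4.182745

Answer: Price = V(0,0) = 4.1827


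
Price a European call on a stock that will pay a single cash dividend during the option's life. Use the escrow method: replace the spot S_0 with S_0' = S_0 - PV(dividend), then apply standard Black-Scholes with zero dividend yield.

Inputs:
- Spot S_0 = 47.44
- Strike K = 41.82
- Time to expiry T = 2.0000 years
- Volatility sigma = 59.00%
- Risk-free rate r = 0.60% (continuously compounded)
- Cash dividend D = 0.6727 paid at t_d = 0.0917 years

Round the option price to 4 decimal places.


PV(D) = D * exp(-r * t_d) = 0.6727 * 0.99944995 = 0.67232998
S_0' = S_0 - PV(D) = 47.4400 - 0.67232998 = 46.76767002
d1 = (ln(S_0'/K) + (r + sigma^2/2)*T) / (sigma*sqrt(T)) = 0.56558650
d2 = d1 - sigma*sqrt(T) = -0.26879950
exp(-rT) = 0.98807171
N(d1) = 0.71416255; N(d2) = 0.39404199
C = S_0' * N(d1) - K * exp(-rT) * N(d2) = 46.76767002 * 0.71416255 - 41.8200 * 0.98807171 * 0.39404199 = 17.1174

Answer: Price = 17.1174


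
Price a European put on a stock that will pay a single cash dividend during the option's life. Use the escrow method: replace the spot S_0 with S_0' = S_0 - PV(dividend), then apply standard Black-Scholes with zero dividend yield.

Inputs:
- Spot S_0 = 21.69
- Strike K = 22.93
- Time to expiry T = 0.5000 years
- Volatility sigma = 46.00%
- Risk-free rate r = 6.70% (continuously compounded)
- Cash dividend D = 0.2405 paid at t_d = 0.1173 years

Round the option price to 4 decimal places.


PV(D) = D * exp(-r * t_d) = 0.2405 * 0.99217170 = 0.23861729
S_0' = S_0 - PV(D) = 21.6900 - 0.23861729 = 21.45138271
d1 = (ln(S_0'/K) + (r + sigma^2/2)*T) / (sigma*sqrt(T)) = 0.06069746
d2 = d1 - sigma*sqrt(T) = -0.26457166
exp(-rT) = 0.96705491
N(-d1) = 0.47580008; N(-d2) = 0.60433027
P = K * exp(-rT) * N(-d2) - S_0' * N(-d1) = 22.9300 * 0.96705491 * 0.60433027 - 21.45138271 * 0.47580008 = 3.1942

Answer: Price = 3.1942


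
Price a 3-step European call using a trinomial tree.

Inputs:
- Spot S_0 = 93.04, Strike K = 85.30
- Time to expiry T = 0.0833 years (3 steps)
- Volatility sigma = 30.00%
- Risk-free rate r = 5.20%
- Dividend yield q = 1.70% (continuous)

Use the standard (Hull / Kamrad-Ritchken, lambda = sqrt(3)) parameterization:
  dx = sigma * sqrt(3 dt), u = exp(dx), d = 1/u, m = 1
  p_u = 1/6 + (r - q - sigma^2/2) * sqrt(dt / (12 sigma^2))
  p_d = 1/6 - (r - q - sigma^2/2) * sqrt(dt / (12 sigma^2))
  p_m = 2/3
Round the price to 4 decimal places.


Answer: Price = V(0,0) = 8.4390

Derivation:
dt = T/N = 0.027767; dx = sigma*sqrt(3*dt) = 0.086585
u = exp(dx) = 1.090444; d = 1/u = 0.917057
p_u = 0.165063, p_m = 0.666667, p_d = 0.168270
Discount per step: exp(-r*dt) = 0.998557
Stock lattice S(k, j) with j the centered position index:
  k=0: S(0,+0) = 93.0400
  k=1: S(1,-1) = 85.3230; S(1,+0) = 93.0400; S(1,+1) = 101.4549
  k=2: S(2,-2) = 78.2461; S(2,-1) = 85.3230; S(2,+0) = 93.0400; S(2,+1) = 101.4549; S(2,+2) = 110.6310
  k=3: S(3,-3) = 71.7562; S(3,-2) = 78.2461; S(3,-1) = 85.3230; S(3,+0) = 93.0400; S(3,+1) = 101.4549; S(3,+2) = 110.6310; S(3,+3) = 120.6369
Terminal payoffs V(N, j) = max(S_T - K, 0):
  V(3,-3) = 0.000000; V(3,-2) = 0.000000; V(3,-1) = 0.023020; V(3,+0) = 7.740000; V(3,+1) = 16.154937; V(3,+2) = 25.330956; V(3,+3) = 35.336895
Backward induction: V(k, j) = exp(-r*dt) * [p_u * V(k+1, j+1) + p_m * V(k+1, j) + p_d * V(k+1, j-1)]
  V(2,-2) = exp(-r*dt) * [p_u*0.023020 + p_m*0.000000 + p_d*0.000000] = 0.003794
  V(2,-1) = exp(-r*dt) * [p_u*7.740000 + p_m*0.023020 + p_d*0.000000] = 1.291071
  V(2,+0) = exp(-r*dt) * [p_u*16.154937 + p_m*7.740000 + p_d*0.023020] = 7.819162
  V(2,+1) = exp(-r*dt) * [p_u*25.330956 + p_m*16.154937 + p_d*7.740000] = 16.230127
  V(2,+2) = exp(-r*dt) * [p_u*35.336895 + p_m*25.330956 + p_d*16.154937] = 25.401816
  V(1,-1) = exp(-r*dt) * [p_u*7.819162 + p_m*1.291071 + p_d*0.003794] = 2.148903
  V(1,+0) = exp(-r*dt) * [p_u*16.230127 + p_m*7.819162 + p_d*1.291071] = 8.097320
  V(1,+1) = exp(-r*dt) * [p_u*25.401816 + p_m*16.230127 + p_d*7.819162] = 16.305162
  V(0,+0) = exp(-r*dt) * [p_u*16.305162 + p_m*8.097320 + p_d*2.148903] = 8.438999


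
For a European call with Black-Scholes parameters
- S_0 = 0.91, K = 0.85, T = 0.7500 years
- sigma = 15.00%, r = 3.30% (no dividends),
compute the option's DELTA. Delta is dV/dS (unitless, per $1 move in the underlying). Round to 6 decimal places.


Answer: Delta = 0.782465

Derivation:
d1 = 0.7805448476; d2 = 0.6506410371
phi(d1) = 0.2941799386; exp(-qT) = 1.0000000000; exp(-rT) = 0.9755537700
N(d1) = 0.7824648797
Delta = exp(-qT) * N(d1) = 1.0000000000 * 0.7824648797 = 0.782465


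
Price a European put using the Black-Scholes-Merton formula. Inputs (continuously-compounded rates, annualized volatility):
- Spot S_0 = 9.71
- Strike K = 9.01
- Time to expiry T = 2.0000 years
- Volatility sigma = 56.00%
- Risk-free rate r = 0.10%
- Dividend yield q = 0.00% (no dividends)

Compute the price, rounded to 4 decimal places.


Answer: Price = 2.5328

Derivation:
d1 = (ln(S/K) + (r - q + 0.5*sigma^2) * T) / (sigma * sqrt(T)) = 0.49298122
d2 = d1 - sigma * sqrt(T) = -0.29897837
exp(-rT) = 0.99800200; exp(-qT) = 1.00000000
P = K * exp(-rT) * N(-d2) - S_0 * exp(-qT) * N(-d1)
N(-d1) = 0.31101293; N(-d2) = 0.61752173
P = 9.0100 * 0.99800200 * 0.61752173 - 9.7100 * 1.00000000 * 0.31101293 = 2.5328


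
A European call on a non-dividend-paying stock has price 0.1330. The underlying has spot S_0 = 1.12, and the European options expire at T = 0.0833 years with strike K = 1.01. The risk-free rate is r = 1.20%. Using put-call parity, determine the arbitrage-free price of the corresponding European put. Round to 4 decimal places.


Answer: Put price = 0.0220

Derivation:
Put-call parity: C - P = S_0 * exp(-qT) - K * exp(-rT).
S_0 * exp(-qT) = 1.1200 * 1.00000000 = 1.12000000
K * exp(-rT) = 1.0100 * 0.99900090 = 1.00899091
P = C - S*exp(-qT) + K*exp(-rT)
P = 0.1330 - 1.12000000 + 1.00899091 = 0.0220


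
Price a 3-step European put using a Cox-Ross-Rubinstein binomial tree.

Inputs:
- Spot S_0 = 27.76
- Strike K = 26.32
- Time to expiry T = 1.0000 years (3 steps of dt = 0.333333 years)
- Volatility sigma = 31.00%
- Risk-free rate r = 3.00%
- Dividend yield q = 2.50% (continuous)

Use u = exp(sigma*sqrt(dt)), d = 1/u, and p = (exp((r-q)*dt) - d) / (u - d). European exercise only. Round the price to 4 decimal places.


dt = T/N = 0.333333
u = exp(sigma*sqrt(dt)) = 1.195995; d = 1/u = 0.836124
p = (exp((r-q)*dt) - d) / (u - d) = 0.460010
Discount per step: exp(-r*dt) = 0.990050
Stock lattice S(k, i) with i counting down-moves:
  k=0: S(0,0) = 27.7600
  k=1: S(1,0) = 33.2008; S(1,1) = 23.2108
  k=2: S(2,0) = 39.7080; S(2,1) = 27.7600; S(2,2) = 19.4071
  k=3: S(3,0) = 47.4906; S(3,1) = 33.2008; S(3,2) = 23.2108; S(3,3) = 16.2267
Terminal payoffs V(N, i) = max(K - S_T, 0):
  V(3,0) = 0.000000; V(3,1) = 0.000000; V(3,2) = 3.109203; V(3,3) = 10.093262
Backward induction: V(k, i) = exp(-r*dt) * [p * V(k+1, i) + (1-p) * V(k+1, i+1)].
  V(2,0) = exp(-r*dt) * [p*0.000000 + (1-p)*0.000000] = 0.000000
  V(2,1) = exp(-r*dt) * [p*0.000000 + (1-p)*3.109203] = 1.662234
  V(2,2) = exp(-r*dt) * [p*3.109203 + (1-p)*10.093262] = 6.812066
  V(1,0) = exp(-r*dt) * [p*0.000000 + (1-p)*1.662234] = 0.888659
  V(1,1) = exp(-r*dt) * [p*1.662234 + (1-p)*6.812066] = 4.398884
  V(0,0) = exp(-r*dt) * [p*0.888659 + (1-p)*4.398884] = 2.756445

Answer: Price = V(0,0) = 2.7564


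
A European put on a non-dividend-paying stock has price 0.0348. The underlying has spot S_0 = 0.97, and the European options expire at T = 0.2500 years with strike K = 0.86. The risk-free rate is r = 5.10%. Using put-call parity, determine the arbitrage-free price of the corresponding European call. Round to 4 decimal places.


Answer: Call price = 0.1557

Derivation:
Put-call parity: C - P = S_0 * exp(-qT) - K * exp(-rT).
S_0 * exp(-qT) = 0.9700 * 1.00000000 = 0.97000000
K * exp(-rT) = 0.8600 * 0.98733094 = 0.84910461
C = P + S*exp(-qT) - K*exp(-rT)
C = 0.0348 + 0.97000000 - 0.84910461 = 0.1557


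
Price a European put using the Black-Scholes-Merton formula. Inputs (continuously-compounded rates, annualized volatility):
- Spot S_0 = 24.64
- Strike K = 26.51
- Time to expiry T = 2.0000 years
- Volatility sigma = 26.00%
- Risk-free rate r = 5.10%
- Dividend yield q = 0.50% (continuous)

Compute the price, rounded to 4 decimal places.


d1 = (ln(S/K) + (r - q + 0.5*sigma^2) * T) / (sigma * sqrt(T)) = 0.23511061
d2 = d1 - sigma * sqrt(T) = -0.13258492
exp(-rT) = 0.90302955; exp(-qT) = 0.99004983
P = K * exp(-rT) * N(-d2) - S_0 * exp(-qT) * N(-d1)
N(-d1) = 0.40706144; N(-d2) = 0.55273917
P = 26.5100 * 0.90302955 * 0.55273917 - 24.6400 * 0.99004983 * 0.40706144 = 3.3020

Answer: Price = 3.3020


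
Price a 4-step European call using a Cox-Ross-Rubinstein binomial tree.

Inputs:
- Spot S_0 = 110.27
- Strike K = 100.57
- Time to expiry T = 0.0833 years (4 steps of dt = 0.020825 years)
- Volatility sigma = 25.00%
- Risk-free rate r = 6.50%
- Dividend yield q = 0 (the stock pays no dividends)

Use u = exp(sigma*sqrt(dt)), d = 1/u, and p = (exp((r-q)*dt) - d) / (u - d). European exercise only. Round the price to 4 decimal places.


dt = T/N = 0.020825
u = exp(sigma*sqrt(dt)) = 1.036736; d = 1/u = 0.964566
p = (exp((r-q)*dt) - d) / (u - d) = 0.509750
Discount per step: exp(-r*dt) = 0.998647
Stock lattice S(k, i) with i counting down-moves:
  k=0: S(0,0) = 110.2700
  k=1: S(1,0) = 114.3209; S(1,1) = 106.3627
  k=2: S(2,0) = 118.5205; S(2,1) = 110.2700; S(2,2) = 102.5938
  k=3: S(3,0) = 122.8745; S(3,1) = 114.3209; S(3,2) = 106.3627; S(3,3) = 98.9585
  k=4: S(4,0) = 127.3884; S(4,1) = 118.5205; S(4,2) = 110.2700; S(4,3) = 102.5938; S(4,4) = 95.4520
Terminal payoffs V(N, i) = max(S_T - K, 0):
  V(4,0) = 26.818389; V(4,1) = 17.950537; V(4,2) = 9.700000; V(4,3) = 2.023805; V(4,4) = 0.000000
Backward induction: V(k, i) = exp(-r*dt) * [p * V(k+1, i) + (1-p) * V(k+1, i+1)].
  V(3,0) = exp(-r*dt) * [p*26.818389 + (1-p)*17.950537] = 22.440532
  V(3,1) = exp(-r*dt) * [p*17.950537 + (1-p)*9.700000] = 13.886904
  V(3,2) = exp(-r*dt) * [p*9.700000 + (1-p)*2.023805] = 5.928718
  V(3,3) = exp(-r*dt) * [p*2.023805 + (1-p)*0.000000] = 1.030240
  V(2,0) = exp(-r*dt) * [p*22.440532 + (1-p)*13.886904] = 18.222437
  V(2,1) = exp(-r*dt) * [p*13.886904 + (1-p)*5.928718] = 9.971900
  V(2,2) = exp(-r*dt) * [p*5.928718 + (1-p)*1.030240] = 3.522470
  V(1,0) = exp(-r*dt) * [p*18.222437 + (1-p)*9.971900] = 14.158437
  V(1,1) = exp(-r*dt) * [p*9.971900 + (1-p)*3.522470] = 6.800858
  V(0,0) = exp(-r*dt) * [p*14.158437 + (1-p)*6.800858] = 10.537114

Answer: Price = V(0,0) = 10.5371


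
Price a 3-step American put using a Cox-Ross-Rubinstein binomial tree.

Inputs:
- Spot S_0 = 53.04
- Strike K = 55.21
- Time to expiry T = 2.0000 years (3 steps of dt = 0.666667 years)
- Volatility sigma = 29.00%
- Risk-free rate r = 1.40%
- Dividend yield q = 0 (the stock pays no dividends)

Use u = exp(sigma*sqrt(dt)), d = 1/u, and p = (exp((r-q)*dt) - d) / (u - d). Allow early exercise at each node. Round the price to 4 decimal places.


Answer: Price = V(0,0) = 9.8107

Derivation:
dt = T/N = 0.666667
u = exp(sigma*sqrt(dt)) = 1.267167; d = 1/u = 0.789162
p = (exp((r-q)*dt) - d) / (u - d) = 0.460696
Discount per step: exp(-r*dt) = 0.990710
Stock lattice S(k, i) with i counting down-moves:
  k=0: S(0,0) = 53.0400
  k=1: S(1,0) = 67.2106; S(1,1) = 41.8571
  k=2: S(2,0) = 85.1670; S(2,1) = 53.0400; S(2,2) = 33.0321
  k=3: S(3,0) = 107.9209; S(3,1) = 67.2106; S(3,2) = 41.8571; S(3,3) = 26.0676
Terminal payoffs V(N, i) = max(K - S_T, 0):
  V(3,0) = 0.000000; V(3,1) = 0.000000; V(3,2) = 13.352862; V(3,3) = 29.142370
Backward induction: V(k, i) = exp(-r*dt) * [p * V(k+1, i) + (1-p) * V(k+1, i+1)]; then take max(V_cont, immediate exercise) for American.
  V(2,0) = exp(-r*dt) * [p*0.000000 + (1-p)*0.000000] = 0.000000; exercise = 0.000000; V(2,0) = max -> 0.000000
  V(2,1) = exp(-r*dt) * [p*0.000000 + (1-p)*13.352862] = 7.134353; exercise = 2.170000; V(2,1) = max -> 7.134353
  V(2,2) = exp(-r*dt) * [p*13.352862 + (1-p)*29.142370] = 21.665053; exercise = 22.177949; V(2,2) = max -> 22.177949
  V(1,0) = exp(-r*dt) * [p*0.000000 + (1-p)*7.134353] = 3.811841; exercise = 0.000000; V(1,0) = max -> 3.811841
  V(1,1) = exp(-r*dt) * [p*7.134353 + (1-p)*22.177949] = 15.105777; exercise = 13.352862; V(1,1) = max -> 15.105777
  V(0,0) = exp(-r*dt) * [p*3.811841 + (1-p)*15.105777] = 9.810711; exercise = 2.170000; V(0,0) = max -> 9.810711


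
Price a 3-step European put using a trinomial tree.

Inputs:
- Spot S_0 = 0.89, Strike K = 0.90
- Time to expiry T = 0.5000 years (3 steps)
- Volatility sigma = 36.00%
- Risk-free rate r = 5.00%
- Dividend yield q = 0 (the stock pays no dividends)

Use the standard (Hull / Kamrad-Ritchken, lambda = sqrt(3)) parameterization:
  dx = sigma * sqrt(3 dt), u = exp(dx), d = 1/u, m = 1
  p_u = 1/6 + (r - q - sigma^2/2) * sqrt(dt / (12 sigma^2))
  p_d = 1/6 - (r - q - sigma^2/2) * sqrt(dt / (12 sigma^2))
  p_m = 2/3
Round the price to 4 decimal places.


Answer: Price = V(0,0) = 0.0771

Derivation:
dt = T/N = 0.166667; dx = sigma*sqrt(3*dt) = 0.254558
u = exp(dx) = 1.289892; d = 1/u = 0.775259
p_u = 0.161822, p_m = 0.666667, p_d = 0.171512
Discount per step: exp(-r*dt) = 0.991701
Stock lattice S(k, j) with j the centered position index:
  k=0: S(0,+0) = 0.8900
  k=1: S(1,-1) = 0.6900; S(1,+0) = 0.8900; S(1,+1) = 1.1480
  k=2: S(2,-2) = 0.5349; S(2,-1) = 0.6900; S(2,+0) = 0.8900; S(2,+1) = 1.1480; S(2,+2) = 1.4808
  k=3: S(3,-3) = 0.4147; S(3,-2) = 0.5349; S(3,-1) = 0.6900; S(3,+0) = 0.8900; S(3,+1) = 1.1480; S(3,+2) = 1.4808; S(3,+3) = 1.9101
Terminal payoffs V(N, j) = max(K - S_T, 0):
  V(3,-3) = 0.485304; V(3,-2) = 0.365087; V(3,-1) = 0.210020; V(3,+0) = 0.010000; V(3,+1) = 0.000000; V(3,+2) = 0.000000; V(3,+3) = 0.000000
Backward induction: V(k, j) = exp(-r*dt) * [p_u * V(k+1, j+1) + p_m * V(k+1, j) + p_d * V(k+1, j-1)]
  V(2,-2) = exp(-r*dt) * [p_u*0.210020 + p_m*0.365087 + p_d*0.485304] = 0.357620
  V(2,-1) = exp(-r*dt) * [p_u*0.010000 + p_m*0.210020 + p_d*0.365087] = 0.202553
  V(2,+0) = exp(-r*dt) * [p_u*0.000000 + p_m*0.010000 + p_d*0.210020] = 0.042333
  V(2,+1) = exp(-r*dt) * [p_u*0.000000 + p_m*0.000000 + p_d*0.010000] = 0.001701
  V(2,+2) = exp(-r*dt) * [p_u*0.000000 + p_m*0.000000 + p_d*0.000000] = 0.000000
  V(1,-1) = exp(-r*dt) * [p_u*0.042333 + p_m*0.202553 + p_d*0.357620] = 0.201535
  V(1,+0) = exp(-r*dt) * [p_u*0.001701 + p_m*0.042333 + p_d*0.202553] = 0.062713
  V(1,+1) = exp(-r*dt) * [p_u*0.000000 + p_m*0.001701 + p_d*0.042333] = 0.008325
  V(0,+0) = exp(-r*dt) * [p_u*0.008325 + p_m*0.062713 + p_d*0.201535] = 0.077076


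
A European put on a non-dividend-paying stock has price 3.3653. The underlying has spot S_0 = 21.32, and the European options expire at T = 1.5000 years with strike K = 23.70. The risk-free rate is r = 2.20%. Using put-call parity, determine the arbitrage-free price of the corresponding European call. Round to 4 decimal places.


Answer: Call price = 1.7546

Derivation:
Put-call parity: C - P = S_0 * exp(-qT) - K * exp(-rT).
S_0 * exp(-qT) = 21.3200 * 1.00000000 = 21.32000000
K * exp(-rT) = 23.7000 * 0.96753856 = 22.93066386
C = P + S*exp(-qT) - K*exp(-rT)
C = 3.3653 + 21.32000000 - 22.93066386 = 1.7546


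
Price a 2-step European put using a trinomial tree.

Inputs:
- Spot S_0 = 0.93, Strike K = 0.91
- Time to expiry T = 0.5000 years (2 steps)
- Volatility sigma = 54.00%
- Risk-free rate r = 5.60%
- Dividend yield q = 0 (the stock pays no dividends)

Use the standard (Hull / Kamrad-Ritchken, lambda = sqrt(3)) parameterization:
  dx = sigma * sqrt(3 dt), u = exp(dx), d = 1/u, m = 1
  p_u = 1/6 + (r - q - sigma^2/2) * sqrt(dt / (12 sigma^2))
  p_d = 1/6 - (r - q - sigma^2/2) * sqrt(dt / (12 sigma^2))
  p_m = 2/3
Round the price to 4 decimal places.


Answer: Price = V(0,0) = 0.1002

Derivation:
dt = T/N = 0.250000; dx = sigma*sqrt(3*dt) = 0.467654
u = exp(dx) = 1.596245; d = 1/u = 0.626470
p_u = 0.142664, p_m = 0.666667, p_d = 0.190669
Discount per step: exp(-r*dt) = 0.986098
Stock lattice S(k, j) with j the centered position index:
  k=0: S(0,+0) = 0.9300
  k=1: S(1,-1) = 0.5826; S(1,+0) = 0.9300; S(1,+1) = 1.4845
  k=2: S(2,-2) = 0.3650; S(2,-1) = 0.5826; S(2,+0) = 0.9300; S(2,+1) = 1.4845; S(2,+2) = 2.3696
Terminal payoffs V(N, j) = max(K - S_T, 0):
  V(2,-2) = 0.545007; V(2,-1) = 0.327383; V(2,+0) = 0.000000; V(2,+1) = 0.000000; V(2,+2) = 0.000000
Backward induction: V(k, j) = exp(-r*dt) * [p_u * V(k+1, j+1) + p_m * V(k+1, j) + p_d * V(k+1, j-1)]
  V(1,-1) = exp(-r*dt) * [p_u*0.000000 + p_m*0.327383 + p_d*0.545007] = 0.317692
  V(1,+0) = exp(-r*dt) * [p_u*0.000000 + p_m*0.000000 + p_d*0.327383] = 0.061554
  V(1,+1) = exp(-r*dt) * [p_u*0.000000 + p_m*0.000000 + p_d*0.000000] = 0.000000
  V(0,+0) = exp(-r*dt) * [p_u*0.000000 + p_m*0.061554 + p_d*0.317692] = 0.100198


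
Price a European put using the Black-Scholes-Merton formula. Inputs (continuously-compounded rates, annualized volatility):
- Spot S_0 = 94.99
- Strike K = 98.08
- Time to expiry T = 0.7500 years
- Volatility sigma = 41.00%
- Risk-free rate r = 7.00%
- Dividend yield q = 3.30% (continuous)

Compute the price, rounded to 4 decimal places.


Answer: Price = 13.2847

Derivation:
d1 = (ln(S/K) + (r - q + 0.5*sigma^2) * T) / (sigma * sqrt(T)) = 0.16553238
d2 = d1 - sigma * sqrt(T) = -0.18953804
exp(-rT) = 0.94885432; exp(-qT) = 0.97555377
P = K * exp(-rT) * N(-d2) - S_0 * exp(-qT) * N(-d1)
N(-d1) = 0.43426248; N(-d2) = 0.57516443
P = 98.0800 * 0.94885432 * 0.57516443 - 94.9900 * 0.97555377 * 0.43426248 = 13.2847


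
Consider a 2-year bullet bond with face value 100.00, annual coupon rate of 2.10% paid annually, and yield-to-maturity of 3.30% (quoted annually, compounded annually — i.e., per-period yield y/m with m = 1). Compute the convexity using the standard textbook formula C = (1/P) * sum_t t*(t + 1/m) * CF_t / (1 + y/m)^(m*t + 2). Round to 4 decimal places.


Answer: Convexity = 5.5448

Derivation:
Coupon per period c = face * coupon_rate / m = 2.100000
Periods per year m = 1; per-period yield y/m = 0.033000
Number of cashflows N = 2
Cashflows (t years, CF_t, discount factor 1/(1+y/m)^(m*t), PV):
  t = 1.0000: CF_t = 2.100000, DF = 0.968054, PV = 2.032914
  t = 2.0000: CF_t = 102.100000, DF = 0.937129, PV = 95.680866
Price P = sum_t PV_t = 97.713780
Convexity numerator sum_t t*(t + 1/m) * CF_t / (1+y/m)^(m*t + 2):
  t = 1.0000: term = 3.810205
  t = 2.0000: term = 537.991862
Convexity = (1/P) * sum = 541.802067 / 97.713780 = 5.544787


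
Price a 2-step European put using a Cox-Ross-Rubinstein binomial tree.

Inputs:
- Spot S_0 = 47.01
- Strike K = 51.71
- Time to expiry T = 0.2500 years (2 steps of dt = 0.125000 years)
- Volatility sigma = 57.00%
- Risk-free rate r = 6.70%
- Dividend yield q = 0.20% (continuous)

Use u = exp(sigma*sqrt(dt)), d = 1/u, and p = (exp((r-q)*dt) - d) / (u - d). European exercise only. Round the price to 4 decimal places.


dt = T/N = 0.125000
u = exp(sigma*sqrt(dt)) = 1.223267; d = 1/u = 0.817483
p = (exp((r-q)*dt) - d) / (u - d) = 0.469893
Discount per step: exp(-r*dt) = 0.991660
Stock lattice S(k, i) with i counting down-moves:
  k=0: S(0,0) = 47.0100
  k=1: S(1,0) = 57.5058; S(1,1) = 38.4299
  k=2: S(2,0) = 70.3450; S(2,1) = 47.0100; S(2,2) = 31.4158
Terminal payoffs V(N, i) = max(K - S_T, 0):
  V(2,0) = 0.000000; V(2,1) = 4.700000; V(2,2) = 20.294246
Backward induction: V(k, i) = exp(-r*dt) * [p * V(k+1, i) + (1-p) * V(k+1, i+1)].
  V(1,0) = exp(-r*dt) * [p*0.000000 + (1-p)*4.700000] = 2.470724
  V(1,1) = exp(-r*dt) * [p*4.700000 + (1-p)*20.294246] = 12.858478
  V(0,0) = exp(-r*dt) * [p*2.470724 + (1-p)*12.858478] = 7.910814

Answer: Price = V(0,0) = 7.9108


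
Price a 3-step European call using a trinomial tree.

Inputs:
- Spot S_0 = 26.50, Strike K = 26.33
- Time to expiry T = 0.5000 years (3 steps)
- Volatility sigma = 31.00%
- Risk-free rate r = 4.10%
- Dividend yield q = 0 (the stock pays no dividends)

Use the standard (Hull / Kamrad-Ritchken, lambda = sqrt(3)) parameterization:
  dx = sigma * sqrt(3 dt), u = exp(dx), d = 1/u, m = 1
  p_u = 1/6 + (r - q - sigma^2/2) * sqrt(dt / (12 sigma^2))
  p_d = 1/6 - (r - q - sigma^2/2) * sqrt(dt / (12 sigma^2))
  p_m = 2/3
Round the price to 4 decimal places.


dt = T/N = 0.166667; dx = sigma*sqrt(3*dt) = 0.219203
u = exp(dx) = 1.245084; d = 1/u = 0.803159
p_u = 0.163987, p_m = 0.666667, p_d = 0.169347
Discount per step: exp(-r*dt) = 0.993190
Stock lattice S(k, j) with j the centered position index:
  k=0: S(0,+0) = 26.5000
  k=1: S(1,-1) = 21.2837; S(1,+0) = 26.5000; S(1,+1) = 32.9947
  k=2: S(2,-2) = 17.0942; S(2,-1) = 21.2837; S(2,+0) = 26.5000; S(2,+1) = 32.9947; S(2,+2) = 41.0812
  k=3: S(3,-3) = 13.7293; S(3,-2) = 17.0942; S(3,-1) = 21.2837; S(3,+0) = 26.5000; S(3,+1) = 32.9947; S(3,+2) = 41.0812; S(3,+3) = 51.1496
Terminal payoffs V(N, j) = max(S_T - K, 0):
  V(3,-3) = 0.000000; V(3,-2) = 0.000000; V(3,-1) = 0.000000; V(3,+0) = 0.170000; V(3,+1) = 6.664729; V(3,+2) = 14.751214; V(3,+3) = 24.819568
Backward induction: V(k, j) = exp(-r*dt) * [p_u * V(k+1, j+1) + p_m * V(k+1, j) + p_d * V(k+1, j-1)]
  V(2,-2) = exp(-r*dt) * [p_u*0.000000 + p_m*0.000000 + p_d*0.000000] = 0.000000
  V(2,-1) = exp(-r*dt) * [p_u*0.170000 + p_m*0.000000 + p_d*0.000000] = 0.027688
  V(2,+0) = exp(-r*dt) * [p_u*6.664729 + p_m*0.170000 + p_d*0.000000] = 1.198044
  V(2,+1) = exp(-r*dt) * [p_u*14.751214 + p_m*6.664729 + p_d*0.170000] = 6.844014
  V(2,+2) = exp(-r*dt) * [p_u*24.819568 + p_m*14.751214 + p_d*6.664729] = 14.930493
  V(1,-1) = exp(-r*dt) * [p_u*1.198044 + p_m*0.027688 + p_d*0.000000] = 0.213458
  V(1,+0) = exp(-r*dt) * [p_u*6.844014 + p_m*1.198044 + p_d*0.027688] = 1.912597
  V(1,+1) = exp(-r*dt) * [p_u*14.930493 + p_m*6.844014 + p_d*1.198044] = 7.164833
  V(0,+0) = exp(-r*dt) * [p_u*7.164833 + p_m*1.912597 + p_d*0.213458] = 2.469218

Answer: Price = V(0,0) = 2.4692


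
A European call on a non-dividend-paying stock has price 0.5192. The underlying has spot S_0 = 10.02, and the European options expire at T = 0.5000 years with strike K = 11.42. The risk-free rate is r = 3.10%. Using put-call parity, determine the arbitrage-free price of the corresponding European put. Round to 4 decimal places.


Answer: Put price = 1.7436

Derivation:
Put-call parity: C - P = S_0 * exp(-qT) - K * exp(-rT).
S_0 * exp(-qT) = 10.0200 * 1.00000000 = 10.02000000
K * exp(-rT) = 11.4200 * 0.98461951 = 11.24435477
P = C - S*exp(-qT) + K*exp(-rT)
P = 0.5192 - 10.02000000 + 11.24435477 = 1.7436


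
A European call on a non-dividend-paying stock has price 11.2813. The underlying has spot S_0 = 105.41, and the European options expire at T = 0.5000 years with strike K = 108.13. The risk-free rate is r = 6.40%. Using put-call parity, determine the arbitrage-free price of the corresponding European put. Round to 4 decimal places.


Answer: Put price = 10.5959

Derivation:
Put-call parity: C - P = S_0 * exp(-qT) - K * exp(-rT).
S_0 * exp(-qT) = 105.4100 * 1.00000000 = 105.41000000
K * exp(-rT) = 108.1300 * 0.96850658 = 104.72461672
P = C - S*exp(-qT) + K*exp(-rT)
P = 11.2813 - 105.41000000 + 104.72461672 = 10.5959


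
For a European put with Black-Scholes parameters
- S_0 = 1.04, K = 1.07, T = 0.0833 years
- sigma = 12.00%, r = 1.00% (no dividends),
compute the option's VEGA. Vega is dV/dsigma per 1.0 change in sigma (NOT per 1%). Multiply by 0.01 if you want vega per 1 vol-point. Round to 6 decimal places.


d1 = -0.7797282233; d2 = -0.8143623105
phi(d1) = 0.2943674140; exp(-qT) = 1.0000000000; exp(-rT) = 0.9991673468
Vega = S * exp(-qT) * phi(d1) * sqrt(T) = 1.0400 * 1.0000000000 * 0.2943674140 * 0.2886173938 = 0.088358

Answer: Vega = 0.088358


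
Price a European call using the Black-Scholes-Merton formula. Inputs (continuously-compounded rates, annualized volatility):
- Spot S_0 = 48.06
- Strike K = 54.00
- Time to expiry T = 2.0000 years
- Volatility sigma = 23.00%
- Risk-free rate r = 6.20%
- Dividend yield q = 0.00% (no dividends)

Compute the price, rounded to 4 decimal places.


Answer: Price = 6.3663

Derivation:
d1 = (ln(S/K) + (r - q + 0.5*sigma^2) * T) / (sigma * sqrt(T)) = 0.18558843
d2 = d1 - sigma * sqrt(T) = -0.13968069
exp(-rT) = 0.88337984; exp(-qT) = 1.00000000
C = S_0 * exp(-qT) * N(d1) - K * exp(-rT) * N(d2)
N(d1) = 0.57361623; N(d2) = 0.44445614
C = 48.0600 * 1.00000000 * 0.57361623 - 54.0000 * 0.88337984 * 0.44445614 = 6.3663


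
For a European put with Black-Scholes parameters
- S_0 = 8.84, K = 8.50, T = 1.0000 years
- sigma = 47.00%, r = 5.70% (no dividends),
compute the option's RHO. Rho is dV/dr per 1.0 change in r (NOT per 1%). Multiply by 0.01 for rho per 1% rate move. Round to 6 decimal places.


d1 = 0.4397249216; d2 = -0.0302750784
phi(d1) = 0.3621787022; exp(-qT) = 1.0000000000; exp(-rT) = 0.9445940694
N(-d2) = 0.5120761640
Rho = -K*T*exp(-rT)*N(-d2) = -8.5000 * 1.0000 * 0.9445940694 * 0.5120761640 = -4.111485

Answer: Rho = -4.111485


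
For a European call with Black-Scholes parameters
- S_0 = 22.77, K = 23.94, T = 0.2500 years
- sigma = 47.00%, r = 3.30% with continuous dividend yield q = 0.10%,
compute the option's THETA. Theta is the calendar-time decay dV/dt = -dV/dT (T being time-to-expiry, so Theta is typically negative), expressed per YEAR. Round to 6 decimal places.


d1 = -0.0616779577; d2 = -0.2966779577
phi(d1) = 0.3981841794; exp(-qT) = 0.9997500312; exp(-rT) = 0.9917839379
Theta = -S*exp(-qT)*phi(d1)*sigma/(2*sqrt(T)) - r*K*exp(-rT)*N(d2) + q*S*exp(-qT)*N(d1)
N(d1) = 0.4754096469; N(d2) = 0.3833561935; sqrt(T) = 0.5000000000
Term 1 = -22.7700 * 0.9997500312 * 0.3981841794 * 0.4700 / (2 * 0.5000000000) = -4.2602620707
Term 2 = -0.0330 * 23.9400 * 0.9917839379 * 0.3833561935 = -0.3003707511
Term 3 = 0.0010 * 22.7700 * 0.9997500312 * 0.4754096469 = 0.0108223717
Theta = -4.2602620707 + (-0.3003707511) + (0.0108223717) = -4.549810

Answer: Theta = -4.549810


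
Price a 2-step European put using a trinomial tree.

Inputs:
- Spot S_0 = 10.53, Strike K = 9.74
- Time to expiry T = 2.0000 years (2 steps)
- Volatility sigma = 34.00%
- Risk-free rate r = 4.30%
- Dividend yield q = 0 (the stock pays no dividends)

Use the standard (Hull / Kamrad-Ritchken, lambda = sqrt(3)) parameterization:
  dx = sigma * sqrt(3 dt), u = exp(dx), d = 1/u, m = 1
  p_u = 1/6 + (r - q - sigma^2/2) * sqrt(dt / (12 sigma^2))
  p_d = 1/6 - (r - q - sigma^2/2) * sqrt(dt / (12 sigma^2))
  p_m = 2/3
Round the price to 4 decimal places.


Answer: Price = V(0,0) = 1.0460

Derivation:
dt = T/N = 1.000000; dx = sigma*sqrt(3*dt) = 0.588897
u = exp(dx) = 1.802000; d = 1/u = 0.554939
p_u = 0.154101, p_m = 0.666667, p_d = 0.179233
Discount per step: exp(-r*dt) = 0.957911
Stock lattice S(k, j) with j the centered position index:
  k=0: S(0,+0) = 10.5300
  k=1: S(1,-1) = 5.8435; S(1,+0) = 10.5300; S(1,+1) = 18.9751
  k=2: S(2,-2) = 3.2428; S(2,-1) = 5.8435; S(2,+0) = 10.5300; S(2,+1) = 18.9751; S(2,+2) = 34.1931
Terminal payoffs V(N, j) = max(K - S_T, 0):
  V(2,-2) = 6.497211; V(2,-1) = 3.896493; V(2,+0) = 0.000000; V(2,+1) = 0.000000; V(2,+2) = 0.000000
Backward induction: V(k, j) = exp(-r*dt) * [p_u * V(k+1, j+1) + p_m * V(k+1, j) + p_d * V(k+1, j-1)]
  V(1,-1) = exp(-r*dt) * [p_u*0.000000 + p_m*3.896493 + p_d*6.497211] = 3.603829
  V(1,+0) = exp(-r*dt) * [p_u*0.000000 + p_m*0.000000 + p_d*3.896493] = 0.668985
  V(1,+1) = exp(-r*dt) * [p_u*0.000000 + p_m*0.000000 + p_d*0.000000] = 0.000000
  V(0,+0) = exp(-r*dt) * [p_u*0.000000 + p_m*0.668985 + p_d*3.603829] = 1.045956


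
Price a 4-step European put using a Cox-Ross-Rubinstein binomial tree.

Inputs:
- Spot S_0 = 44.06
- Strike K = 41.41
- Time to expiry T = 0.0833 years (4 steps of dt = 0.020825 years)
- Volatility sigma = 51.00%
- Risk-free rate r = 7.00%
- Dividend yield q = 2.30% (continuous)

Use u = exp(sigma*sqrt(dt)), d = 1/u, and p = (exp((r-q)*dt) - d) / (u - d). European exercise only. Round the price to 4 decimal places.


dt = T/N = 0.020825
u = exp(sigma*sqrt(dt)) = 1.076373; d = 1/u = 0.929046
p = (exp((r-q)*dt) - d) / (u - d) = 0.488256
Discount per step: exp(-r*dt) = 0.998543
Stock lattice S(k, i) with i counting down-moves:
  k=0: S(0,0) = 44.0600
  k=1: S(1,0) = 47.4250; S(1,1) = 40.9337
  k=2: S(2,0) = 51.0470; S(2,1) = 44.0600; S(2,2) = 38.0293
  k=3: S(3,0) = 54.9457; S(3,1) = 47.4250; S(3,2) = 40.9337; S(3,3) = 35.3310
  k=4: S(4,0) = 59.1420; S(4,1) = 51.0470; S(4,2) = 44.0600; S(4,3) = 38.0293; S(4,4) = 32.8241
Terminal payoffs V(N, i) = max(K - S_T, 0):
  V(4,0) = 0.000000; V(4,1) = 0.000000; V(4,2) = 0.000000; V(4,3) = 3.380679; V(4,4) = 8.585913
Backward induction: V(k, i) = exp(-r*dt) * [p * V(k+1, i) + (1-p) * V(k+1, i+1)].
  V(3,0) = exp(-r*dt) * [p*0.000000 + (1-p)*0.000000] = 0.000000
  V(3,1) = exp(-r*dt) * [p*0.000000 + (1-p)*0.000000] = 0.000000
  V(3,2) = exp(-r*dt) * [p*0.000000 + (1-p)*3.380679] = 1.727523
  V(3,3) = exp(-r*dt) * [p*3.380679 + (1-p)*8.585913] = 6.035623
  V(2,0) = exp(-r*dt) * [p*0.000000 + (1-p)*0.000000] = 0.000000
  V(2,1) = exp(-r*dt) * [p*0.000000 + (1-p)*1.727523] = 0.882762
  V(2,2) = exp(-r*dt) * [p*1.727523 + (1-p)*6.035623] = 3.926441
  V(1,0) = exp(-r*dt) * [p*0.000000 + (1-p)*0.882762] = 0.451090
  V(1,1) = exp(-r*dt) * [p*0.882762 + (1-p)*3.926441] = 2.436792
  V(0,0) = exp(-r*dt) * [p*0.451090 + (1-p)*2.436792] = 1.465125

Answer: Price = V(0,0) = 1.4651


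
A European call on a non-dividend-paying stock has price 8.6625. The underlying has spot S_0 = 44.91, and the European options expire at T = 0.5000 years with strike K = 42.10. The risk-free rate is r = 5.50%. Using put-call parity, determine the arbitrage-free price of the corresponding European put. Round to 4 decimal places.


Put-call parity: C - P = S_0 * exp(-qT) - K * exp(-rT).
S_0 * exp(-qT) = 44.9100 * 1.00000000 = 44.91000000
K * exp(-rT) = 42.1000 * 0.97287468 = 40.95802414
P = C - S*exp(-qT) + K*exp(-rT)
P = 8.6625 - 44.91000000 + 40.95802414 = 4.7105

Answer: Put price = 4.7105
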